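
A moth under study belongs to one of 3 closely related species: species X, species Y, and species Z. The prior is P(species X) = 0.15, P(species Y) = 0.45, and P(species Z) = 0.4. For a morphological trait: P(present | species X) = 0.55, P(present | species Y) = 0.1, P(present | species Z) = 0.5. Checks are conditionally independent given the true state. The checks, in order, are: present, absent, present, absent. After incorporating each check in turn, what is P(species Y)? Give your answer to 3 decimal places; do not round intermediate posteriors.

0.096

Apply Bayes' rule sequentially, carrying P(species Y) forward.
After 'present': normaliser = 0.55·0.1500 + 0.1·0.4500 + 0.5·0.4000; P(species X) ≈ 0.2519, P(species Y) ≈ 0.1374, P(species Z) ≈ 0.6107
After 'absent': normaliser = 0.45·0.2519 + 0.9·0.1374 + 0.5·0.6107; P(species X) ≈ 0.2090, P(species Y) ≈ 0.2280, P(species Z) ≈ 0.5630
After 'present': normaliser = 0.55·0.2090 + 0.1·0.2280 + 0.5·0.5630; P(species X) ≈ 0.2742, P(species Y) ≈ 0.0544, P(species Z) ≈ 0.6714
After 'absent': normaliser = 0.45·0.2742 + 0.9·0.0544 + 0.5·0.6714; P(species X) ≈ 0.2429, P(species Y) ≈ 0.0963, P(species Z) ≈ 0.6608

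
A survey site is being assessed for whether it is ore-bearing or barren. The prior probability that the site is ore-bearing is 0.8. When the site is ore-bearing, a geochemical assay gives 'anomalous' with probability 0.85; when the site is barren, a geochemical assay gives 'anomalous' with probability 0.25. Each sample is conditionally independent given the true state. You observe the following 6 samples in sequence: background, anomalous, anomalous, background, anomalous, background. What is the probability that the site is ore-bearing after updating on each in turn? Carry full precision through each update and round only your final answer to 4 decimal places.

0.5571

After 'background': P(ore) = 0.15·0.8000 / (0.15·0.8000 + 0.75·0.2000) ≈ 0.4444
After 'anomalous': P(ore) = 0.85·0.4444 / (0.85·0.4444 + 0.25·0.5556) ≈ 0.7312
After 'anomalous': P(ore) = 0.85·0.7312 / (0.85·0.7312 + 0.25·0.2688) ≈ 0.9024
After 'background': P(ore) = 0.15·0.9024 / (0.15·0.9024 + 0.75·0.0976) ≈ 0.6491
After 'anomalous': P(ore) = 0.85·0.6491 / (0.85·0.6491 + 0.25·0.3509) ≈ 0.8628
After 'background': P(ore) = 0.15·0.8628 / (0.15·0.8628 + 0.75·0.1372) ≈ 0.5571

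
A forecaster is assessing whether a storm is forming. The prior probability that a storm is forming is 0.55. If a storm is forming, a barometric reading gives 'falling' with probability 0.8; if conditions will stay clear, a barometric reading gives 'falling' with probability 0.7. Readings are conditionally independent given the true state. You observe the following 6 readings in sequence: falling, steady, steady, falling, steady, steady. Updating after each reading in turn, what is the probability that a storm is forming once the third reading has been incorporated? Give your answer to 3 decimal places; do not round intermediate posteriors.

Each posterior becomes the prior for the next update.
After 'falling': P(storm) = 0.8·0.5500 / (0.8·0.5500 + 0.7·0.4500) ≈ 0.5828
After 'steady': P(storm) = 0.2·0.5828 / (0.2·0.5828 + 0.3·0.4172) ≈ 0.4822
After 'steady': P(storm) = 0.2·0.4822 / (0.2·0.4822 + 0.3·0.5178) ≈ 0.3830

0.383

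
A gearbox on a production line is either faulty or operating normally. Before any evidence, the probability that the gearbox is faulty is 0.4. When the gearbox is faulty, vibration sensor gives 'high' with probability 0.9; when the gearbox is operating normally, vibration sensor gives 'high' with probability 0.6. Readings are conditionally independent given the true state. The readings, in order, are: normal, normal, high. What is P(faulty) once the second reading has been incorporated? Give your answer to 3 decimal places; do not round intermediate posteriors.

0.040

After 'normal': P(faulty) = 0.1·0.4000 / (0.1·0.4000 + 0.4·0.6000) ≈ 0.1429
After 'normal': P(faulty) = 0.1·0.1429 / (0.1·0.1429 + 0.4·0.8571) ≈ 0.0400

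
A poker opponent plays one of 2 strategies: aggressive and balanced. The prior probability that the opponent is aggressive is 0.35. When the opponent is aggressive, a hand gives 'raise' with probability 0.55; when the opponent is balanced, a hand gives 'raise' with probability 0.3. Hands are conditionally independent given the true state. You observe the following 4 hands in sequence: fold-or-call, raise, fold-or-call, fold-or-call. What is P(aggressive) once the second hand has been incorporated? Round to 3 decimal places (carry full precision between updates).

0.388

Each posterior becomes the prior for the next update.
After 'fold-or-call': P(aggressive) = 0.45·0.3500 / (0.45·0.3500 + 0.7·0.6500) ≈ 0.2571
After 'raise': P(aggressive) = 0.55·0.2571 / (0.55·0.2571 + 0.3·0.7429) ≈ 0.3882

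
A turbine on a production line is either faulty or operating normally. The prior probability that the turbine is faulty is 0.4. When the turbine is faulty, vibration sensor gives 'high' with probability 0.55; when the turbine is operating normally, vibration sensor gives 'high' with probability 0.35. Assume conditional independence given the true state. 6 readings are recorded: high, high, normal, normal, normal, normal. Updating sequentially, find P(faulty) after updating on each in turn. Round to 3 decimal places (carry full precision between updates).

Each posterior becomes the prior for the next update.
After 'high': P(faulty) = 0.55·0.4000 / (0.55·0.4000 + 0.35·0.6000) ≈ 0.5116
After 'high': P(faulty) = 0.55·0.5116 / (0.55·0.5116 + 0.35·0.4884) ≈ 0.6221
After 'normal': P(faulty) = 0.45·0.6221 / (0.45·0.6221 + 0.65·0.3779) ≈ 0.5326
After 'normal': P(faulty) = 0.45·0.5326 / (0.45·0.5326 + 0.65·0.4674) ≈ 0.4410
After 'normal': P(faulty) = 0.45·0.4410 / (0.45·0.4410 + 0.65·0.5590) ≈ 0.3533
After 'normal': P(faulty) = 0.45·0.3533 / (0.45·0.3533 + 0.65·0.6467) ≈ 0.2744

0.274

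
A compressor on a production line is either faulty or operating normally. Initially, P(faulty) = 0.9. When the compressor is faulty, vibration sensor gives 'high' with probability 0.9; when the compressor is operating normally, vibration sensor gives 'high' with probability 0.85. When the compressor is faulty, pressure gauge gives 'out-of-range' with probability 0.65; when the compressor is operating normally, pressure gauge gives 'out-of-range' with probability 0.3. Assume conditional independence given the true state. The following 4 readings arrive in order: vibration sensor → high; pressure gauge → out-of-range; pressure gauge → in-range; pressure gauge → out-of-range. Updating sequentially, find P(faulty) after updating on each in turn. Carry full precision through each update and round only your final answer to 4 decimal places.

0.9572

After vibration sensor='high': P(faulty) = 0.9·0.9000 / (0.9·0.9000 + 0.85·0.1000) ≈ 0.9050
After pressure gauge='out-of-range': P(faulty) = 0.65·0.9050 / (0.65·0.9050 + 0.3·0.0950) ≈ 0.9538
After pressure gauge='in-range': P(faulty) = 0.35·0.9538 / (0.35·0.9538 + 0.7·0.0462) ≈ 0.9117
After pressure gauge='out-of-range': P(faulty) = 0.65·0.9117 / (0.65·0.9117 + 0.3·0.0883) ≈ 0.9572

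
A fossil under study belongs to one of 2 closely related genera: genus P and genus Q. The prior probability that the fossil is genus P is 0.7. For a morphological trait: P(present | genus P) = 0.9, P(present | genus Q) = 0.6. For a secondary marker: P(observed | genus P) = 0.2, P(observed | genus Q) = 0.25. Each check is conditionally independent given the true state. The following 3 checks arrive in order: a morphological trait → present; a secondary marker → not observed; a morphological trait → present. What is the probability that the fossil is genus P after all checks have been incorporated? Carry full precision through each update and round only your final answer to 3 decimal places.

0.848

Each posterior becomes the prior for the next update.
After a morphological trait='present': P(genus P) = 0.9·0.7000 / (0.9·0.7000 + 0.6·0.3000) ≈ 0.7778
After a secondary marker='not observed': P(genus P) = 0.8·0.7778 / (0.8·0.7778 + 0.75·0.2222) ≈ 0.7887
After a morphological trait='present': P(genus P) = 0.9·0.7887 / (0.9·0.7887 + 0.6·0.2113) ≈ 0.8485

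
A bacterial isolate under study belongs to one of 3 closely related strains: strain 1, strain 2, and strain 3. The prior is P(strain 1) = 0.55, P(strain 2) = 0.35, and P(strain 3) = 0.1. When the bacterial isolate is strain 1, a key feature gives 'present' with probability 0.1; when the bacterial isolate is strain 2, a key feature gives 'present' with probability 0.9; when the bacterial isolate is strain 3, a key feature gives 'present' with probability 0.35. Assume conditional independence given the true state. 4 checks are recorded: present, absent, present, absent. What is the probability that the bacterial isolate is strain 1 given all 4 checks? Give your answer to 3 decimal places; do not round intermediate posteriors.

After 'present': normaliser = 0.1·0.5500 + 0.9·0.3500 + 0.35·0.1000; P(strain 1) ≈ 0.1358, P(strain 2) ≈ 0.7778, P(strain 3) ≈ 0.0864
After 'absent': normaliser = 0.9·0.1358 + 0.1·0.7778 + 0.65·0.0864; P(strain 1) ≈ 0.4771, P(strain 2) ≈ 0.3036, P(strain 3) ≈ 0.2193
After 'present': normaliser = 0.1·0.4771 + 0.9·0.3036 + 0.35·0.2193; P(strain 1) ≈ 0.1200, P(strain 2) ≈ 0.6871, P(strain 3) ≈ 0.1930
After 'absent': normaliser = 0.9·0.1200 + 0.1·0.6871 + 0.65·0.1930; P(strain 1) ≈ 0.3574, P(strain 2) ≈ 0.2274, P(strain 3) ≈ 0.4152

0.357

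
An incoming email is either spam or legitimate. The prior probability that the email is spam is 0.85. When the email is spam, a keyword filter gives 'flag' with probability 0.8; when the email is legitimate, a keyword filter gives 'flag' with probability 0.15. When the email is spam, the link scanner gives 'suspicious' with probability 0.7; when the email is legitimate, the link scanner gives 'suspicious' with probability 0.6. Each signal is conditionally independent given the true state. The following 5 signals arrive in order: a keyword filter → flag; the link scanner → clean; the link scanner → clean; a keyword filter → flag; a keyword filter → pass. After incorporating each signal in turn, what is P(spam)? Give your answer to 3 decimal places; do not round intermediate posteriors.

After a keyword filter='flag': P(spam) = 0.8·0.8500 / (0.8·0.8500 + 0.15·0.1500) ≈ 0.9680
After the link scanner='clean': P(spam) = 0.3·0.9680 / (0.3·0.9680 + 0.4·0.0320) ≈ 0.9577
After the link scanner='clean': P(spam) = 0.3·0.9577 / (0.3·0.9577 + 0.4·0.0423) ≈ 0.9444
After a keyword filter='flag': P(spam) = 0.8·0.9444 / (0.8·0.9444 + 0.15·0.0556) ≈ 0.9891
After a keyword filter='pass': P(spam) = 0.2·0.9891 / (0.2·0.9891 + 0.85·0.0109) ≈ 0.9552

0.955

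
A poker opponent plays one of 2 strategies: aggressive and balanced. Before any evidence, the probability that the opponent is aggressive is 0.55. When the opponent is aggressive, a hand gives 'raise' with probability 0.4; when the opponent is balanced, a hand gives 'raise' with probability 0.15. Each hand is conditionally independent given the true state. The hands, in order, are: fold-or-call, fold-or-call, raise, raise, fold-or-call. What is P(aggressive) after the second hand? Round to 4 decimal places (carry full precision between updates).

0.3785

Apply Bayes' rule sequentially, carrying P(aggressive) forward.
After 'fold-or-call': P(aggressive) = 0.6·0.5500 / (0.6·0.5500 + 0.85·0.4500) ≈ 0.4632
After 'fold-or-call': P(aggressive) = 0.6·0.4632 / (0.6·0.4632 + 0.85·0.5368) ≈ 0.3785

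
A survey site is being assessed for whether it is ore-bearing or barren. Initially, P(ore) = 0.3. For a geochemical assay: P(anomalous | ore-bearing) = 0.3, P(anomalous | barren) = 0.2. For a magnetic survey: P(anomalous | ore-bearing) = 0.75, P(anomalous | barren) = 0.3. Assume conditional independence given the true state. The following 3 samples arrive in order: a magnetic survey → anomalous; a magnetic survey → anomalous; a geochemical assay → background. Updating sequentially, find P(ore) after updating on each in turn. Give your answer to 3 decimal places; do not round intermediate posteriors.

After a magnetic survey='anomalous': P(ore) = 0.75·0.3000 / (0.75·0.3000 + 0.3·0.7000) ≈ 0.5172
After a magnetic survey='anomalous': P(ore) = 0.75·0.5172 / (0.75·0.5172 + 0.3·0.4828) ≈ 0.7282
After a geochemical assay='background': P(ore) = 0.7·0.7282 / (0.7·0.7282 + 0.8·0.2718) ≈ 0.7009

0.701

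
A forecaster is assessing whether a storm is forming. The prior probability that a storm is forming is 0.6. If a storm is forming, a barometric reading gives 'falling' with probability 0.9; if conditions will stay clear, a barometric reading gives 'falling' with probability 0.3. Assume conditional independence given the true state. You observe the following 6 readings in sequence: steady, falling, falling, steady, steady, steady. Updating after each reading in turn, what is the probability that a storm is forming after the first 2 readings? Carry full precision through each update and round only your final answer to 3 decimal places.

After 'steady': P(storm) = 0.1·0.6000 / (0.1·0.6000 + 0.7·0.4000) ≈ 0.1765
After 'falling': P(storm) = 0.9·0.1765 / (0.9·0.1765 + 0.3·0.8235) ≈ 0.3913

0.391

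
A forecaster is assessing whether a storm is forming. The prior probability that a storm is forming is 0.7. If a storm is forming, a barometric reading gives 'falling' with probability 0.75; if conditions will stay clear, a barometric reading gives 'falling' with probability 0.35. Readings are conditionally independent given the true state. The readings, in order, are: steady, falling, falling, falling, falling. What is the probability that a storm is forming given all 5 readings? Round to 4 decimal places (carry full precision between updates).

After 'steady': P(storm) = 0.25·0.7000 / (0.25·0.7000 + 0.65·0.3000) ≈ 0.4730
After 'falling': P(storm) = 0.75·0.4730 / (0.75·0.4730 + 0.35·0.5270) ≈ 0.6579
After 'falling': P(storm) = 0.75·0.6579 / (0.75·0.6579 + 0.35·0.3421) ≈ 0.8047
After 'falling': P(storm) = 0.75·0.8047 / (0.75·0.8047 + 0.35·0.1953) ≈ 0.8983
After 'falling': P(storm) = 0.75·0.8983 / (0.75·0.8983 + 0.35·0.1017) ≈ 0.9498

0.9498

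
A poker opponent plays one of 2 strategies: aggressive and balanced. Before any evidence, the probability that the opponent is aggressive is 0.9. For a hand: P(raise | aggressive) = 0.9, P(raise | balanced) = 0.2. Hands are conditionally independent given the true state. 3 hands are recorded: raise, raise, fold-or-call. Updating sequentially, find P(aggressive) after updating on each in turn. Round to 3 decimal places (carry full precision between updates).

0.958

Each posterior becomes the prior for the next update.
After 'raise': P(aggressive) = 0.9·0.9000 / (0.9·0.9000 + 0.2·0.1000) ≈ 0.9759
After 'raise': P(aggressive) = 0.9·0.9759 / (0.9·0.9759 + 0.2·0.0241) ≈ 0.9945
After 'fold-or-call': P(aggressive) = 0.1·0.9945 / (0.1·0.9945 + 0.8·0.0055) ≈ 0.9580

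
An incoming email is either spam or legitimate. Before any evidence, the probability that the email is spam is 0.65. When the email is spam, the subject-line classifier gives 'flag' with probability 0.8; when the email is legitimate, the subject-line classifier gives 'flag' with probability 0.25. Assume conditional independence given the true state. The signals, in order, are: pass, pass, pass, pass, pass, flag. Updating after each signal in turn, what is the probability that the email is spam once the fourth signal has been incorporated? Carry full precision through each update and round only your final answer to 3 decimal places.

0.009

After 'pass': P(spam) = 0.2·0.6500 / (0.2·0.6500 + 0.75·0.3500) ≈ 0.3312
After 'pass': P(spam) = 0.2·0.3312 / (0.2·0.3312 + 0.75·0.6688) ≈ 0.1167
After 'pass': P(spam) = 0.2·0.1167 / (0.2·0.1167 + 0.75·0.8833) ≈ 0.0340
After 'pass': P(spam) = 0.2·0.0340 / (0.2·0.0340 + 0.75·0.9660) ≈ 0.0093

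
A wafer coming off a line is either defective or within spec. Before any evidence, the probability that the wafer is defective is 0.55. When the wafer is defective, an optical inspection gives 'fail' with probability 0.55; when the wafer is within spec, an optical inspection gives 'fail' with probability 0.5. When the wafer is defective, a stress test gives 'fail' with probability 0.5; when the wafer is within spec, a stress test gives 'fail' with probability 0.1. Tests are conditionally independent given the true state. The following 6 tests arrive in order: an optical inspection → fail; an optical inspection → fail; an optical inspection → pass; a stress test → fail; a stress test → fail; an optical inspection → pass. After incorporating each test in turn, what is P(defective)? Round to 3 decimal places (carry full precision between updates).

After an optical inspection='fail': P(defective) = 0.55·0.5500 / (0.55·0.5500 + 0.5·0.4500) ≈ 0.5735
After an optical inspection='fail': P(defective) = 0.55·0.5735 / (0.55·0.5735 + 0.5·0.4265) ≈ 0.5966
After an optical inspection='pass': P(defective) = 0.45·0.5966 / (0.45·0.5966 + 0.5·0.4034) ≈ 0.5710
After a stress test='fail': P(defective) = 0.5·0.5710 / (0.5·0.5710 + 0.1·0.4290) ≈ 0.8694
After a stress test='fail': P(defective) = 0.5·0.8694 / (0.5·0.8694 + 0.1·0.1306) ≈ 0.9708
After an optical inspection='pass': P(defective) = 0.45·0.9708 / (0.45·0.9708 + 0.5·0.0292) ≈ 0.9677

0.968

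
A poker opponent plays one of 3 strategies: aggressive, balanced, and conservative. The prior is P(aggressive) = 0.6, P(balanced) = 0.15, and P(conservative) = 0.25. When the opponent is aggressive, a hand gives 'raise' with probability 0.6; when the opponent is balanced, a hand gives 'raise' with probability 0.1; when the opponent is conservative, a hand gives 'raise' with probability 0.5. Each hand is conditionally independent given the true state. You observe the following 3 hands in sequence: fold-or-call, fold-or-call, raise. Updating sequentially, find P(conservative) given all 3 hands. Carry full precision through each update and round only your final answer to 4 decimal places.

Apply Bayes' rule sequentially, carrying P(conservative) forward.
After 'fold-or-call': normaliser = 0.4·0.6000 + 0.9·0.1500 + 0.5·0.2500; P(aggressive) ≈ 0.4800, P(balanced) ≈ 0.2700, P(conservative) ≈ 0.2500
After 'fold-or-call': normaliser = 0.4·0.4800 + 0.9·0.2700 + 0.5·0.2500; P(aggressive) ≈ 0.3429, P(balanced) ≈ 0.4339, P(conservative) ≈ 0.2232
After 'raise': normaliser = 0.6·0.3429 + 0.1·0.4339 + 0.5·0.2232; P(aggressive) ≈ 0.5703, P(balanced) ≈ 0.1203, P(conservative) ≈ 0.3094

0.3094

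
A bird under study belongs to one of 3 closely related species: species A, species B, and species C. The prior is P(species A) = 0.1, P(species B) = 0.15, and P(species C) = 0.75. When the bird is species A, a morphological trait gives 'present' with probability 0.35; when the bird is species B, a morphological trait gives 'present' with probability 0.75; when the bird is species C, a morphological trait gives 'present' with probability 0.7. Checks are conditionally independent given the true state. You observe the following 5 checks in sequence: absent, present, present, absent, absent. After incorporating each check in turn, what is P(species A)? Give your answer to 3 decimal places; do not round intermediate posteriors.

0.230

After 'absent': normaliser = 0.65·0.1000 + 0.25·0.1500 + 0.3·0.7500; P(species A) ≈ 0.1985, P(species B) ≈ 0.1145, P(species C) ≈ 0.6870
After 'present': normaliser = 0.35·0.1985 + 0.75·0.1145 + 0.7·0.6870; P(species A) ≈ 0.1092, P(species B) ≈ 0.1350, P(species C) ≈ 0.7558
After 'present': normaliser = 0.35·0.1092 + 0.75·0.1350 + 0.7·0.7558; P(species A) ≈ 0.0572, P(species B) ≈ 0.1514, P(species C) ≈ 0.7914
After 'absent': normaliser = 0.65·0.0572 + 0.25·0.1514 + 0.3·0.7914; P(species A) ≈ 0.1189, P(species B) ≈ 0.1212, P(species C) ≈ 0.7599
After 'absent': normaliser = 0.65·0.1189 + 0.25·0.1212 + 0.3·0.7599; P(species A) ≈ 0.2303, P(species B) ≈ 0.0903, P(species C) ≈ 0.6794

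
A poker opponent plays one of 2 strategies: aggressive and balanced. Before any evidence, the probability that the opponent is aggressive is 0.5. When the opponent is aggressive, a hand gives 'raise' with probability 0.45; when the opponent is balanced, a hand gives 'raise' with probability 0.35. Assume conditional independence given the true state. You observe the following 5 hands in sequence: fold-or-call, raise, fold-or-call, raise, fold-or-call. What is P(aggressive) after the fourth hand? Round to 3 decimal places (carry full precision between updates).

Apply Bayes' rule sequentially, carrying P(aggressive) forward.
After 'fold-or-call': P(aggressive) = 0.55·0.5000 / (0.55·0.5000 + 0.65·0.5000) ≈ 0.4583
After 'raise': P(aggressive) = 0.45·0.4583 / (0.45·0.4583 + 0.35·0.5417) ≈ 0.5211
After 'fold-or-call': P(aggressive) = 0.55·0.5211 / (0.55·0.5211 + 0.65·0.4789) ≈ 0.4793
After 'raise': P(aggressive) = 0.45·0.4793 / (0.45·0.4793 + 0.35·0.5207) ≈ 0.5420

0.542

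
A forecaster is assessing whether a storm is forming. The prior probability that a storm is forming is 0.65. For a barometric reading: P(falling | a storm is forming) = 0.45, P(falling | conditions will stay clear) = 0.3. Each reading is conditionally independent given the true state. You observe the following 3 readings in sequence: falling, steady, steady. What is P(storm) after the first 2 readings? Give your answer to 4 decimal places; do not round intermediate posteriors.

0.6864

Each posterior becomes the prior for the next update.
After 'falling': P(storm) = 0.45·0.6500 / (0.45·0.6500 + 0.3·0.3500) ≈ 0.7358
After 'steady': P(storm) = 0.55·0.7358 / (0.55·0.7358 + 0.7·0.2642) ≈ 0.6864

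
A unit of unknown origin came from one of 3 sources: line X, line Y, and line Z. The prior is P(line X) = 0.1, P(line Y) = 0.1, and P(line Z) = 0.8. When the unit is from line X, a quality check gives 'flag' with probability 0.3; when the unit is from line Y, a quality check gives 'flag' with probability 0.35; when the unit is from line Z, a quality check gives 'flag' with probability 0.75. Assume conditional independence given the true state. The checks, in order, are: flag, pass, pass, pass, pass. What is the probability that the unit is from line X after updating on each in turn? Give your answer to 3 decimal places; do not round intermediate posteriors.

0.456

Apply Bayes' rule sequentially, carrying P(line X) forward.
After 'flag': normaliser = 0.3·0.1000 + 0.35·0.1000 + 0.75·0.8000; P(line X) ≈ 0.0451, P(line Y) ≈ 0.0526, P(line Z) ≈ 0.9023
After 'pass': normaliser = 0.7·0.0451 + 0.65·0.0526 + 0.25·0.9023; P(line X) ≈ 0.1084, P(line Y) ≈ 0.1174, P(line Z) ≈ 0.7742
After 'pass': normaliser = 0.7·0.1084 + 0.65·0.1174 + 0.25·0.7742; P(line X) ≈ 0.2194, P(line Y) ≈ 0.2208, P(line Z) ≈ 0.5598
After 'pass': normaliser = 0.7·0.2194 + 0.65·0.2208 + 0.25·0.5598; P(line X) ≈ 0.3515, P(line Y) ≈ 0.3283, P(line Z) ≈ 0.3202
After 'pass': normaliser = 0.7·0.3515 + 0.65·0.3283 + 0.25·0.3202; P(line X) ≈ 0.4560, P(line Y) ≈ 0.3956, P(line Z) ≈ 0.1484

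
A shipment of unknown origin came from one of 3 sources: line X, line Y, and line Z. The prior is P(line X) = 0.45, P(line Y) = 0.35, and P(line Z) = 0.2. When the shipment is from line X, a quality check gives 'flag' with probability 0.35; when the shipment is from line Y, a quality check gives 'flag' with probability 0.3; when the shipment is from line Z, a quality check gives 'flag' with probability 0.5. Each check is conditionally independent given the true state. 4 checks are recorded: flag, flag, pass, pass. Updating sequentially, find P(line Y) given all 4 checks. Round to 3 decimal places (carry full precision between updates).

0.301

After 'flag': normaliser = 0.35·0.4500 + 0.3·0.3500 + 0.5·0.2000; P(line X) ≈ 0.4345, P(line Y) ≈ 0.2897, P(line Z) ≈ 0.2759
After 'flag': normaliser = 0.35·0.4345 + 0.3·0.2897 + 0.5·0.2759; P(line X) ≈ 0.4035, P(line Y) ≈ 0.2306, P(line Z) ≈ 0.3660
After 'pass': normaliser = 0.65·0.4035 + 0.7·0.2306 + 0.5·0.3660; P(line X) ≈ 0.4323, P(line Y) ≈ 0.2660, P(line Z) ≈ 0.3016
After 'pass': normaliser = 0.65·0.4323 + 0.7·0.2660 + 0.5·0.3016; P(line X) ≈ 0.4547, P(line Y) ≈ 0.3013, P(line Z) ≈ 0.2440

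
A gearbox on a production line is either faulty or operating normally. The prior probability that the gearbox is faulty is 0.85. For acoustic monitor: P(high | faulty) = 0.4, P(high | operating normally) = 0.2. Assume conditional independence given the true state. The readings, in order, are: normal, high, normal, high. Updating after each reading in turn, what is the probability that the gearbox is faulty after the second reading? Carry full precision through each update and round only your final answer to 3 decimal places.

Apply Bayes' rule sequentially, carrying P(faulty) forward.
After 'normal': P(faulty) = 0.6·0.8500 / (0.6·0.8500 + 0.8·0.1500) ≈ 0.8095
After 'high': P(faulty) = 0.4·0.8095 / (0.4·0.8095 + 0.2·0.1905) ≈ 0.8947

0.895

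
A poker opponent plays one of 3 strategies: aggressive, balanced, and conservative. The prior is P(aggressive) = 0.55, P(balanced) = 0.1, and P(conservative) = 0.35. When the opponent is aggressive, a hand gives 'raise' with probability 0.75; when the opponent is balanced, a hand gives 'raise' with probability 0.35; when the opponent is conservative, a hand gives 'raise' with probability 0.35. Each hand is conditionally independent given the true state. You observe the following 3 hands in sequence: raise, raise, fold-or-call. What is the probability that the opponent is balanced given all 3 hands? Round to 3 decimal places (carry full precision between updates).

0.070

After 'raise': normaliser = 0.75·0.5500 + 0.35·0.1000 + 0.35·0.3500; P(aggressive) ≈ 0.7237, P(balanced) ≈ 0.0614, P(conservative) ≈ 0.2149
After 'raise': normaliser = 0.75·0.7237 + 0.35·0.0614 + 0.35·0.2149; P(aggressive) ≈ 0.8488, P(balanced) ≈ 0.0336, P(conservative) ≈ 0.1176
After 'fold-or-call': normaliser = 0.25·0.8488 + 0.65·0.0336 + 0.65·0.1176; P(aggressive) ≈ 0.6834, P(balanced) ≈ 0.0704, P(conservative) ≈ 0.2462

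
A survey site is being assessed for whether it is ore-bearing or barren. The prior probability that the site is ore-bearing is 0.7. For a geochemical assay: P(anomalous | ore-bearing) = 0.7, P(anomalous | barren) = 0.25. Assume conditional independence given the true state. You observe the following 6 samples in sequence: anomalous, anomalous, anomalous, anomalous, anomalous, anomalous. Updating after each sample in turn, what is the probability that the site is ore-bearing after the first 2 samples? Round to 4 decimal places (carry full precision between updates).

After 'anomalous': P(ore) = 0.7·0.7000 / (0.7·0.7000 + 0.25·0.3000) ≈ 0.8673
After 'anomalous': P(ore) = 0.7·0.8673 / (0.7·0.8673 + 0.25·0.1327) ≈ 0.9482

0.9482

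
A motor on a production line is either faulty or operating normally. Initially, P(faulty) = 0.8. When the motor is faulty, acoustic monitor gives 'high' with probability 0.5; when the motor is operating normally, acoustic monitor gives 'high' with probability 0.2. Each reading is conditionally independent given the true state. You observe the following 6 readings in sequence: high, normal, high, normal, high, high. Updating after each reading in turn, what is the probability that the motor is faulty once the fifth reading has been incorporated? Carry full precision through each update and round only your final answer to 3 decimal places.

Apply Bayes' rule sequentially, carrying P(faulty) forward.
After 'high': P(faulty) = 0.5·0.8000 / (0.5·0.8000 + 0.2·0.2000) ≈ 0.9091
After 'normal': P(faulty) = 0.5·0.9091 / (0.5·0.9091 + 0.8·0.0909) ≈ 0.8621
After 'high': P(faulty) = 0.5·0.8621 / (0.5·0.8621 + 0.2·0.1379) ≈ 0.9398
After 'normal': P(faulty) = 0.5·0.9398 / (0.5·0.9398 + 0.8·0.0602) ≈ 0.9071
After 'high': P(faulty) = 0.5·0.9071 / (0.5·0.9071 + 0.2·0.0929) ≈ 0.9607

0.961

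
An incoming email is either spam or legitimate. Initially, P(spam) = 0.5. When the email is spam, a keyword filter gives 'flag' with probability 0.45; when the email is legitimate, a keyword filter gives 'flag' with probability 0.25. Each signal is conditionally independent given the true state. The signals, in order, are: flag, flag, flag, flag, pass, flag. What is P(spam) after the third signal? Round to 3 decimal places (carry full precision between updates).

After 'flag': P(spam) = 0.45·0.5000 / (0.45·0.5000 + 0.25·0.5000) ≈ 0.6429
After 'flag': P(spam) = 0.45·0.6429 / (0.45·0.6429 + 0.25·0.3571) ≈ 0.7642
After 'flag': P(spam) = 0.45·0.7642 / (0.45·0.7642 + 0.25·0.2358) ≈ 0.8536

0.854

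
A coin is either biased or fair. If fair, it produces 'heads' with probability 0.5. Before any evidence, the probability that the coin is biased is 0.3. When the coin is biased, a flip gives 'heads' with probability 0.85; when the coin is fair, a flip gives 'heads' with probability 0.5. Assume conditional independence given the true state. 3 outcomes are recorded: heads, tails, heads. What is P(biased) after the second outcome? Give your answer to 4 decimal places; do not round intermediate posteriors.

0.1794

After 'heads': P(biased) = 0.85·0.3000 / (0.85·0.3000 + 0.5·0.7000) ≈ 0.4215
After 'tails': P(biased) = 0.15·0.4215 / (0.15·0.4215 + 0.5·0.5785) ≈ 0.1794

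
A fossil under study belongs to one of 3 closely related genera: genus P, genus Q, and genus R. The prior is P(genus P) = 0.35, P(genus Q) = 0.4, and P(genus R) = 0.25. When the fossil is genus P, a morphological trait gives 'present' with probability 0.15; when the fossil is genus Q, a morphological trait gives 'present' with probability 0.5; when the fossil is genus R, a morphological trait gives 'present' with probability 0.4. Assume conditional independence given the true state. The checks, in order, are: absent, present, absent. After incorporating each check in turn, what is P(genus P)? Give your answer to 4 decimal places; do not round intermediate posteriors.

After 'absent': normaliser = 0.85·0.3500 + 0.5·0.4000 + 0.6·0.2500; P(genus P) ≈ 0.4595, P(genus Q) ≈ 0.3089, P(genus R) ≈ 0.2317
After 'present': normaliser = 0.15·0.4595 + 0.5·0.3089 + 0.4·0.2317; P(genus P) ≈ 0.2181, P(genus Q) ≈ 0.4887, P(genus R) ≈ 0.2932
After 'absent': normaliser = 0.85·0.2181 + 0.5·0.4887 + 0.6·0.2932; P(genus P) ≈ 0.3061, P(genus Q) ≈ 0.4034, P(genus R) ≈ 0.2905

0.3061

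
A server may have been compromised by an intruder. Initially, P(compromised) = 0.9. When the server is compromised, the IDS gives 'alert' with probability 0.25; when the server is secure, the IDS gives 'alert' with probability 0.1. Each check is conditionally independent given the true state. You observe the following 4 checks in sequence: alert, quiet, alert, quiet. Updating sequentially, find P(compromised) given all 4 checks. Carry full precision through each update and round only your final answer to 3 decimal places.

0.975

After 'alert': P(compromised) = 0.25·0.9000 / (0.25·0.9000 + 0.1·0.1000) ≈ 0.9574
After 'quiet': P(compromised) = 0.75·0.9574 / (0.75·0.9574 + 0.9·0.0426) ≈ 0.9494
After 'alert': P(compromised) = 0.25·0.9494 / (0.25·0.9494 + 0.1·0.0506) ≈ 0.9791
After 'quiet': P(compromised) = 0.75·0.9791 / (0.75·0.9791 + 0.9·0.0209) ≈ 0.9750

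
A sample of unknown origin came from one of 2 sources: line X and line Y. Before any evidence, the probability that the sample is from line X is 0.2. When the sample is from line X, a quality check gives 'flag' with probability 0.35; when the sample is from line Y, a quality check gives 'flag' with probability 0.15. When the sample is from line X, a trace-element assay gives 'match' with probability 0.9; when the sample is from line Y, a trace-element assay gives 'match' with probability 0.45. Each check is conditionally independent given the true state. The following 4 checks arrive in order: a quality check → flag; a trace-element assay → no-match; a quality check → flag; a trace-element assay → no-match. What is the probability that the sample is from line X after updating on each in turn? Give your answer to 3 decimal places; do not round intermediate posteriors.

After a quality check='flag': P(line X) = 0.35·0.2000 / (0.35·0.2000 + 0.15·0.8000) ≈ 0.3684
After a trace-element assay='no-match': P(line X) = 0.1·0.3684 / (0.1·0.3684 + 0.55·0.6316) ≈ 0.0959
After a quality check='flag': P(line X) = 0.35·0.0959 / (0.35·0.0959 + 0.15·0.9041) ≈ 0.1984
After a trace-element assay='no-match': P(line X) = 0.1·0.1984 / (0.1·0.1984 + 0.55·0.8016) ≈ 0.0431

0.043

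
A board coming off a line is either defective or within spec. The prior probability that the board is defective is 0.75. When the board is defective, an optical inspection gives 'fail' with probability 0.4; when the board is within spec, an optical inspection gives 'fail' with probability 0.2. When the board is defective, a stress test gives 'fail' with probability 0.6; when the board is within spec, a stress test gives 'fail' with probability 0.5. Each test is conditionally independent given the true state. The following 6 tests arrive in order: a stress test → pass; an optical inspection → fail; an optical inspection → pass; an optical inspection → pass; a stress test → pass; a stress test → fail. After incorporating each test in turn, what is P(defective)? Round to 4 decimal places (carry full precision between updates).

After a stress test='pass': P(defective) = 0.4·0.7500 / (0.4·0.7500 + 0.5·0.2500) ≈ 0.7059
After an optical inspection='fail': P(defective) = 0.4·0.7059 / (0.4·0.7059 + 0.2·0.2941) ≈ 0.8276
After an optical inspection='pass': P(defective) = 0.6·0.8276 / (0.6·0.8276 + 0.8·0.1724) ≈ 0.7826
After an optical inspection='pass': P(defective) = 0.6·0.7826 / (0.6·0.7826 + 0.8·0.2174) ≈ 0.7297
After a stress test='pass': P(defective) = 0.4·0.7297 / (0.4·0.7297 + 0.5·0.2703) ≈ 0.6835
After a stress test='fail': P(defective) = 0.6·0.6835 / (0.6·0.6835 + 0.5·0.3165) ≈ 0.7216

0.7216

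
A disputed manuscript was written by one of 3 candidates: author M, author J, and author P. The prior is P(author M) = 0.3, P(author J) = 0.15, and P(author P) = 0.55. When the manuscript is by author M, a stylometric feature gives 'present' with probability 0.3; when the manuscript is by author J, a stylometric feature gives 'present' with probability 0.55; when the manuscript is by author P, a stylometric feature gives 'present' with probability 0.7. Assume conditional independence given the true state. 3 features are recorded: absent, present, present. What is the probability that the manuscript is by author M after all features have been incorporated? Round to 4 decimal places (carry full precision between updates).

0.1573

After 'absent': normaliser = 0.7·0.3000 + 0.45·0.1500 + 0.3·0.5500; P(author M) ≈ 0.4746, P(author J) ≈ 0.1525, P(author P) ≈ 0.3729
After 'present': normaliser = 0.3·0.4746 + 0.55·0.1525 + 0.7·0.3729; P(author M) ≈ 0.2922, P(author J) ≈ 0.1722, P(author P) ≈ 0.5357
After 'present': normaliser = 0.3·0.2922 + 0.55·0.1722 + 0.7·0.5357; P(author M) ≈ 0.1573, P(author J) ≈ 0.1699, P(author P) ≈ 0.6728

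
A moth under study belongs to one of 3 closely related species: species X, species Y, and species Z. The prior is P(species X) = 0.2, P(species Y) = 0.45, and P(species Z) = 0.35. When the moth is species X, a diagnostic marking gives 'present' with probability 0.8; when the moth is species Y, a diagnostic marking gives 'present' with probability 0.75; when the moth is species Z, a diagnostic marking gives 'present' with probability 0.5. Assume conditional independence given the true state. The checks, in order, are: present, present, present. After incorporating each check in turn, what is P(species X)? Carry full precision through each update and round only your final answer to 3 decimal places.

0.305

After 'present': normaliser = 0.8·0.2000 + 0.75·0.4500 + 0.5·0.3500; P(species X) ≈ 0.2379, P(species Y) ≈ 0.5019, P(species Z) ≈ 0.2602
After 'present': normaliser = 0.8·0.2379 + 0.75·0.5019 + 0.5·0.2602; P(species X) ≈ 0.2731, P(species Y) ≈ 0.5401, P(species Z) ≈ 0.1867
After 'present': normaliser = 0.8·0.2731 + 0.75·0.5401 + 0.5·0.1867; P(species X) ≈ 0.3048, P(species Y) ≈ 0.5650, P(species Z) ≈ 0.1302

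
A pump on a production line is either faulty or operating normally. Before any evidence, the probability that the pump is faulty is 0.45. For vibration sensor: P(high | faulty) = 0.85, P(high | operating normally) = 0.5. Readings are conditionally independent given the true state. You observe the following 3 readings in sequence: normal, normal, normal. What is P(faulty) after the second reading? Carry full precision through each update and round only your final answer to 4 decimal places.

0.0686

After 'normal': P(faulty) = 0.15·0.4500 / (0.15·0.4500 + 0.5·0.5500) ≈ 0.1971
After 'normal': P(faulty) = 0.15·0.1971 / (0.15·0.1971 + 0.5·0.8029) ≈ 0.0686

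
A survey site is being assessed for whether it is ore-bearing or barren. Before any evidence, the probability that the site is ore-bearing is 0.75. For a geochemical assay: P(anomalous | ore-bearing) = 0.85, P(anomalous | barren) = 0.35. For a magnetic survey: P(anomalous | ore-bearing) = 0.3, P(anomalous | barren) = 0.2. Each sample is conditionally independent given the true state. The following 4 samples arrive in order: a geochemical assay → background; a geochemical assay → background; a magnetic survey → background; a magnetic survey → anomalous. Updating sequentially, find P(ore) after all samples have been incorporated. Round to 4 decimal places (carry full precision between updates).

0.1733

Each posterior becomes the prior for the next update.
After a geochemical assay='background': P(ore) = 0.15·0.7500 / (0.15·0.7500 + 0.65·0.2500) ≈ 0.4091
After a geochemical assay='background': P(ore) = 0.15·0.4091 / (0.15·0.4091 + 0.65·0.5909) ≈ 0.1378
After a magnetic survey='background': P(ore) = 0.7·0.1378 / (0.7·0.1378 + 0.8·0.8622) ≈ 0.1226
After a magnetic survey='anomalous': P(ore) = 0.3·0.1226 / (0.3·0.1226 + 0.2·0.8774) ≈ 0.1733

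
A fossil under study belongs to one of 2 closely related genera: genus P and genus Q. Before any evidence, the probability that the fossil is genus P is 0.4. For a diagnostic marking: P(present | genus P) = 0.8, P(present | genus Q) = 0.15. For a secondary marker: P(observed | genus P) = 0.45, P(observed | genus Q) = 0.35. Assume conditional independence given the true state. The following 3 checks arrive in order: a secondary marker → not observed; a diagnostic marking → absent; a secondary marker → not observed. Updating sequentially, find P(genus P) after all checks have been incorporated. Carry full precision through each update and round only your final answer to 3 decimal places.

After a secondary marker='not observed': P(genus P) = 0.55·0.4000 / (0.55·0.4000 + 0.65·0.6000) ≈ 0.3607
After a diagnostic marking='absent': P(genus P) = 0.2·0.3607 / (0.2·0.3607 + 0.85·0.6393) ≈ 0.1172
After a secondary marker='not observed': P(genus P) = 0.55·0.1172 / (0.55·0.1172 + 0.65·0.8828) ≈ 0.1010

0.101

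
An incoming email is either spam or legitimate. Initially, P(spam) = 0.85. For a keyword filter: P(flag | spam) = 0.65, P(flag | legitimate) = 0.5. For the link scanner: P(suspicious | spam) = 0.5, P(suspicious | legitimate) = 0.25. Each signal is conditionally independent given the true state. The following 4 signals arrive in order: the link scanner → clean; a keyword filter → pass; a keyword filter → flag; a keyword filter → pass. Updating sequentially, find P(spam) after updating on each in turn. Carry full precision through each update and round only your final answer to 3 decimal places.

After the link scanner='clean': P(spam) = 0.5·0.8500 / (0.5·0.8500 + 0.75·0.1500) ≈ 0.7907
After a keyword filter='pass': P(spam) = 0.35·0.7907 / (0.35·0.7907 + 0.5·0.2093) ≈ 0.7256
After a keyword filter='flag': P(spam) = 0.65·0.7256 / (0.65·0.7256 + 0.5·0.2744) ≈ 0.7747
After a keyword filter='pass': P(spam) = 0.35·0.7747 / (0.35·0.7747 + 0.5·0.2253) ≈ 0.7064

0.706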